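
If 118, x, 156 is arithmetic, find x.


AM = (118 + 156)/2 = 274/2 = 137

AM = 137


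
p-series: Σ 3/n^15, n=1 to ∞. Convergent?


p-series test: Σ c/n^p converges if p > 1, diverges if p ≤ 1 (constant c > 0 doesn't affect convergence).
p = 15
15 > 1 → CONVERGES

Converges (p = 15 > 1)


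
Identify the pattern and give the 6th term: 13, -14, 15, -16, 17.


Pattern: alternating sign, magnitude arithmetic (d=1)
Terms: 13, -14, 15, -16, 17
Next term = -18

Next term = -18


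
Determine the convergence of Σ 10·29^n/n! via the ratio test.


aₙ = 10·29^n/n!
a_{n+1}/aₙ = 29^(n+1)/(n+1)! × n!/29^n  (constant 10 cancels)
= 29/(n+1)
L = lim(n→∞) 29/(n+1) = 0
L < 1 → series CONVERGES

Converges (ratio test: L = 0 < 1)


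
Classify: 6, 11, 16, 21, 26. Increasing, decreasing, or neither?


Differences: 5, 5, 5, 5
All differences > 0 → strictly INCREASING

Monotonically increasing


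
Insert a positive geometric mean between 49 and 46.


GM = √(49×46) = √2254 = 47.4763

GM = 47.4763


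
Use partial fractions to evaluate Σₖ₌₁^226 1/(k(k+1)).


1/(k(k+1)) = 1/k - 1/(k+1) (partial fractions)
Telescoping: Σ = 1 - 1/227 = 226/227

Sum = 226/227


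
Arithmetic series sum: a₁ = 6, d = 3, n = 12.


aₙ = 6 + (12-1)×3 = 39
Sₙ = n(a₁+aₙ)/2 = 12×(6+39)/2
= 12×45/2 = 270

S_12 = 270


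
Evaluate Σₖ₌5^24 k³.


Σₖ₌5^24 k³ = [24·25/2]² − [4·5/2]²
= 90000 − 100 = 89900

Σk³ = 89900


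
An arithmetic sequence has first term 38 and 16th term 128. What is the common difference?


d = (aₙ - a₁)/(n-1)
= (128 - 38)/(16-1)
= 90/15 = 6

d = 6


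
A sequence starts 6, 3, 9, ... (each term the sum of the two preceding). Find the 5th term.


Computing iteratively: 6, 3, 9, 12, 21
a_5 = 21

a_5 = 21


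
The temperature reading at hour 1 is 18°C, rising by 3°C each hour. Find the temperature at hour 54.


aₙ = a₁ + (n-1)d
= 18 + (54-1)×3
= 18 + 159
= 177

a_54 = 177


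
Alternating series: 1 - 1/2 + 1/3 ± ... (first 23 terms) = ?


S = 1 - 1/2 + 1/3 - 1/4 + 1/5 - 1/6 + 1/7 - 1/8 ± ...
= 0.7144
(Full series converges to +ln(2) ≈ +0.6931)

S_23 = 0.7144


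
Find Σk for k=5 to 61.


Σₖ₌5^61 k = Σₖ₌₁^61 k − Σₖ₌₁^4 k
= 61·62/2 − 4·5/2
= 1891 − 10 = 1881

Σk = 1881


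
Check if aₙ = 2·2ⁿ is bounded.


aₙ = 2·2ⁿ → as n→∞, aₙ→∞ (since base 2 > 1)
No finite upper bound exists
The sequence is UNBOUNDED

Unbounded (aₙ → ∞ as n → ∞)


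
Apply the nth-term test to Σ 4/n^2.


lim(n→∞) 4/n^2 = 0
lim aₙ = 0 → nth-term test is INCONCLUSIVE
(Need other tests; this is actually a convergent p-series with p=2 > 1)

Inconclusive (lim aₙ = 0; need another test)


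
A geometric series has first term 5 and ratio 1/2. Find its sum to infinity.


S∞ = a₁/(1-r) = 5/(1 - 1/2)
= 5/(1/2)
= 10

S∞ = 10


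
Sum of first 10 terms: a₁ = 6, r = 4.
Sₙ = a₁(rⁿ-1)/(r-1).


Sₙ = 6×(4^10 - 1)/(4 - 1)
= 6×(1048576 - 1)/3
= 6×1048575/3
= 2097150

S_10 = 2097150


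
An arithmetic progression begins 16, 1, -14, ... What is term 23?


aₙ = a₁ + (n-1)d
= 16 + (23-1)×-15
= 16 - 330
= -314

a_23 = -314


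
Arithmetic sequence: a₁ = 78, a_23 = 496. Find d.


d = (aₙ - a₁)/(n-1)
= (496 - 78)/(23-1)
= 418/22 = 19

d = 19


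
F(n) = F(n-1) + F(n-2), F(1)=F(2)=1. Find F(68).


Fibonacci sequence: 1, 1, 2, 3, 5, 8, 13, 21, 34, 55, 89, ...
F(68) = 72723460248141

F(68) = 72723460248141


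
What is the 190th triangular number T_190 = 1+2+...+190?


n(n+1)/2 = 190×191/2 = 36290/2 = 18145

Σk = 18145


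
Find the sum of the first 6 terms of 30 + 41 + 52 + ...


aₙ = 30 + (6-1)×11 = 85
Sₙ = n(a₁+aₙ)/2 = 6×(30+85)/2
= 6×115/2 = 345

S_6 = 345


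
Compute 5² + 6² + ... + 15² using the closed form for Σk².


Σₖ₌5^15 k² = Σₖ₌₁^15 k² − Σₖ₌₁^4 k²
= 15·16·31/6 − 4·5·9/6
= 1240 − 30 = 1210

Σk² = 1210


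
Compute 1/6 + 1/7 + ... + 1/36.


Σₖ₌6^36 1/k = 1/6 + 1/7 + 1/8 + ... + 1/36
= 24827248546189/13127595717600
≈ 1.8912

Sum = 24827248546189/13127595717600 ≈ 1.8912


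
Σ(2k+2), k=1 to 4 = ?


Σ(2k+2) = 2·Σk + 2·n
= 2·10 + 2·4
= 20 + 8 = 28

Σ = 28


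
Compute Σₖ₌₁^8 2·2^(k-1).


Sₙ = 2×(2^8 - 1)/(2 - 1)
= 2×(256 - 1)/1
= 2×255/1
= 510

S_8 = 510


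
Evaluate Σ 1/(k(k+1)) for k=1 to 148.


1/(k(k+1)) = 1/k - 1/(k+1) (partial fractions)
Telescoping: Σ = 1 - 1/149 = 148/149

Sum = 148/149


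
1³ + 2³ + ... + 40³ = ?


n(n+1)/2 = 40×41/2 = 820
Σk³ = 820² = 672400

Σk³ = 672400


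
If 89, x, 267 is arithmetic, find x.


AM = (89 + 267)/2 = 356/2 = 178

AM = 178


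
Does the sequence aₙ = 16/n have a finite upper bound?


a₁ = 16, a₂ = 16/2, a₃ = 16/3, ...
0 < aₙ ≤ 16 for all n ≥ 1
Lower bound: 0, Upper bound: 16
The sequence IS bounded

Bounded (0 < aₙ ≤ 16)


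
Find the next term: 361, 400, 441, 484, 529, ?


Pattern: perfect squares: n²
Terms: 361, 400, 441, 484, 529
Next term = 576

Next term = 576


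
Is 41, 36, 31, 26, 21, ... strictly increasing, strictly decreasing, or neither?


Differences: -5, -5, -5, -5
All differences < 0 → strictly DECREASING

Monotonically decreasing


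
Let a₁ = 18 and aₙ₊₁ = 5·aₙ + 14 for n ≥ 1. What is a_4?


Computing step by step:
a_1 = 18
a_2 = 104
a_3 = 534
a_4 = 2684


a_4 = 2684


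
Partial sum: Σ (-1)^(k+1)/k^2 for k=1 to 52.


S = 1 - 1/4 + 1/9 - 1/16 + 1/25 - 1/36 + 1/49 - 1/64 ± ...
= 0.8223
(Full series converges to +π²/12 ≈ +0.8225)

S_52 = 0.8223


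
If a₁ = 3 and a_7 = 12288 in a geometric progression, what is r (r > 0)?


r^(n-1) = aₙ/a₁
r^6 = 12288/3 = 4096
r = 4096^(1/6)
= ±4; taking r > 0 gives r = 4

r = 4


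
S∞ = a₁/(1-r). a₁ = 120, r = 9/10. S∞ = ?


S∞ = a₁/(1-r) = 120/(1 - 9/10)
= 120/(1/10)
= 1200

S∞ = 1200


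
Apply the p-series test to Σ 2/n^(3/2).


p-series test: Σ c/n^p converges if p > 1, diverges if p ≤ 1 (constant c > 0 doesn't affect convergence).
p = 3/2
3/2 > 1 → CONVERGES

Converges (p = 3/2 > 1)


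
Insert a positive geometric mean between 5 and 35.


GM = √(5×35) = √175 = 13.2288

GM = 13.2288


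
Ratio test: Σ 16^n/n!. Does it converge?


aₙ = 16^n/n!
a_{n+1}/aₙ = 16^(n+1)/(n+1)! × n!/16^n
= 16/(n+1)
L = lim(n→∞) 16/(n+1) = 0
L < 1 → series CONVERGES

Converges (ratio test: L = 0 < 1)


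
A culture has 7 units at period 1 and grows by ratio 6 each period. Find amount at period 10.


aₙ = a₁·r^(n-1)
= 7×6^9
= 7×10077696
= 70543872

a_10 = 70543872


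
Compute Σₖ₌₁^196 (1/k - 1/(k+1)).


Telescoping: adjacent terms cancel.
= 1/1 - 1/197
= 1 - 1/197 = 196/197

Sum = 196/197


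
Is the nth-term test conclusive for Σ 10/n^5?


lim(n→∞) 10/n^5 = 0
lim aₙ = 0 → nth-term test is INCONCLUSIVE
(Need other tests; this is actually a convergent p-series with p=5 > 1)

Inconclusive (lim aₙ = 0; need another test)


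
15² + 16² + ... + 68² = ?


Σₖ₌15^68 k² = Σₖ₌₁^68 k² − Σₖ₌₁^14 k²
= 68·69·137/6 − 14·15·29/6
= 107134 − 1015 = 106119

Σk² = 106119


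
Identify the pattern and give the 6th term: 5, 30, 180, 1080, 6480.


Pattern: geometric (r=6)
Terms: 5, 30, 180, 1080, 6480
Next term = 38880

Next term = 38880


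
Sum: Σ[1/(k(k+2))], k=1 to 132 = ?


1/(k(k+2)) = (1/2)·(1/k - 1/(k+2)) (partial fractions)
Telescoping: Σ = (1/2)·(1 + 1/2 - 1/133 - 1/134) = 13233/17822

Sum = 13233/17822


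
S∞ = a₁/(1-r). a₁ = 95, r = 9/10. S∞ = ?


S∞ = a₁/(1-r) = 95/(1 - 9/10)
= 95/(1/10)
= 950

S∞ = 950


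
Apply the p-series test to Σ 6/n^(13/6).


p-series test: Σ c/n^p converges if p > 1, diverges if p ≤ 1 (constant c > 0 doesn't affect convergence).
p = 13/6
13/6 > 1 → CONVERGES

Converges (p = 13/6 > 1)


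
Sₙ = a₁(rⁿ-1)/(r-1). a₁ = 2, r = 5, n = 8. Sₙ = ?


Sₙ = 2×(5^8 - 1)/(5 - 1)
= 2×(390625 - 1)/4
= 2×390624/4
= 195312

S_8 = 195312


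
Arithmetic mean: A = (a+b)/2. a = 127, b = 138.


AM = (127 + 138)/2 = 265/2 = 132.5

AM = 132.5


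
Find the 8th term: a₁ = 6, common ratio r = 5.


aₙ = a₁·r^(n-1)
= 6×5^7
= 6×78125
= 468750

a_8 = 468750


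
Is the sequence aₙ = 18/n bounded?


a₁ = 18, a₂ = 18/2, a₃ = 18/3, ...
0 < aₙ ≤ 18 for all n ≥ 1
Lower bound: 0, Upper bound: 18
The sequence IS bounded

Bounded (0 < aₙ ≤ 18)


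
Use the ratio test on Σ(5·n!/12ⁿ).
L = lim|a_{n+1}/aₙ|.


aₙ = 5·n!/12^n
a_{n+1}/aₙ = (n+1)!/12^(n+1) × 12^n/n!  (constant 5 cancels)
= (n+1)/12
L = lim(n→∞) (n+1)/12 = ∞
L > 1 → series DIVERGES

Diverges (ratio test: L = ∞ > 1)


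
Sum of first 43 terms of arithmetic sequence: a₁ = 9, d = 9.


aₙ = 9 + (43-1)×9 = 387
Sₙ = n(a₁+aₙ)/2 = 43×(9+387)/2
= 43×396/2 = 8514

S_43 = 8514


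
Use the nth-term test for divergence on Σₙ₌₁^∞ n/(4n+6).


lim(n→∞) n/(4n+6) = 1/4 = 1/4  (divide numerator and denominator by n)
lim aₙ = 1/4 ≠ 0 → series DIVERGES

Diverges (lim aₙ = 1/4 ≠ 0)


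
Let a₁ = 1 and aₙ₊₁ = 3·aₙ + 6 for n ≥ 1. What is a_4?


Computing step by step:
a_1 = 1
a_2 = 9
a_3 = 33
a_4 = 105


a_4 = 105


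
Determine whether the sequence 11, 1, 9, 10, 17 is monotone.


Differences: -10, 8, 1, 7
Difference at position 2 is +8 (> 0) but position 1 is -10 (< 0) — sequence both rises and falls
→ NOT monotonic

Not monotonic


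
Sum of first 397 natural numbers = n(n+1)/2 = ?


n(n+1)/2 = 397×398/2 = 158006/2 = 79003

Σk = 79003


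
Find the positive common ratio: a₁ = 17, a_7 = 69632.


r^(n-1) = aₙ/a₁
r^6 = 69632/17 = 4096
r = 4096^(1/6)
= ±4; taking r > 0 gives r = 4

r = 4


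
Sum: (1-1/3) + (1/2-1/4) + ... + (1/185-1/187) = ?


Telescoping with gap 2: two head and two tail terms survive.
= (1 + 1/2) - (1/186 + 1/187)
= 3/2 - 1/186 - 1/187 = 25900/17391

Sum = 25900/17391


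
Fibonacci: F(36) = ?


Fibonacci sequence: 1, 1, 2, 3, 5, 8, 13, 21, 34, 55, 89, ...
F(36) = 14930352

F(36) = 14930352


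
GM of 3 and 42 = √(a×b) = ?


GM = √(3×42) = √126 = 11.225

GM = 11.225


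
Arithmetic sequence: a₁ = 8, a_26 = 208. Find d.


d = (aₙ - a₁)/(n-1)
= (208 - 8)/(26-1)
= 200/25 = 8

d = 8


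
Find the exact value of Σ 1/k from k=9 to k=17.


Σₖ₌9^17 1/k = 1/9 + 1/10 + 1/11 + 1/12 + 1/13 + 1/14 + 1/15 + 1/16 + 1/17
= 1768477/2450448
≈ 0.7217

Sum = 1768477/2450448 ≈ 0.7217


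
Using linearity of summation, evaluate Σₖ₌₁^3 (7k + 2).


Σ(7k+2) = 7·Σk + 2·n
= 7·6 + 2·3
= 42 + 6 = 48

Σ = 48


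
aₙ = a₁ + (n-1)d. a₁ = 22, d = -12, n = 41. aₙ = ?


aₙ = a₁ + (n-1)d
= 22 + (41-1)×-12
= 22 - 480
= -458

a_41 = -458


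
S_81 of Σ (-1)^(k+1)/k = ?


S = 1 - 1/2 + 1/3 - 1/4 + 1/5 - 1/6 + 1/7 - 1/8 ± ...
= 0.6993
(Full series converges to +ln(2) ≈ +0.6931)

S_81 = 0.6993


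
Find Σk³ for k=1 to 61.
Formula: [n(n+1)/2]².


n(n+1)/2 = 61×62/2 = 1891
Σk³ = 1891² = 3575881

Σk³ = 3575881


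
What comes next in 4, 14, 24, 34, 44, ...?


Pattern: arithmetic (d=10)
Terms: 4, 14, 24, 34, 44
Next term = 54

Next term = 54


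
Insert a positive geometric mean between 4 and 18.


GM = √(4×18) = √72 = 8.4853

GM = 8.4853


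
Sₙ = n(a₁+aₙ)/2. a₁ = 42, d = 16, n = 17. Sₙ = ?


aₙ = 42 + (17-1)×16 = 298
Sₙ = n(a₁+aₙ)/2 = 17×(42+298)/2
= 17×340/2 = 2890

S_17 = 2890


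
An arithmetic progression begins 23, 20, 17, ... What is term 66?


aₙ = a₁ + (n-1)d
= 23 + (66-1)×-3
= 23 - 195
= -172

a_66 = -172


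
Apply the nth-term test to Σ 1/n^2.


lim(n→∞) 1/n^2 = 0
lim aₙ = 0 → nth-term test is INCONCLUSIVE
(Need other tests; this is actually a convergent p-series with p=2 > 1)

Inconclusive (lim aₙ = 0; need another test)


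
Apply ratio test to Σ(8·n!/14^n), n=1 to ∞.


aₙ = 8·n!/14^n
a_{n+1}/aₙ = (n+1)!/14^(n+1) × 14^n/n!  (constant 8 cancels)
= (n+1)/14
L = lim(n→∞) (n+1)/14 = ∞
L > 1 → series DIVERGES

Diverges (ratio test: L = ∞ > 1)


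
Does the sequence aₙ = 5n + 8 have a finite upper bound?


aₙ = 5n + 8 → as n→∞, aₙ→∞
No finite upper bound exists
The sequence is UNBOUNDED

Unbounded (aₙ → ∞ as n → ∞)


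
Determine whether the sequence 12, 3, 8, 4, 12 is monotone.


Differences: -9, 5, -4, 8
Difference at position 2 is +5 (> 0) but position 1 is -9 (< 0) — sequence both rises and falls
→ NOT monotonic

Not monotonic


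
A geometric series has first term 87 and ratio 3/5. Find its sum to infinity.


S∞ = a₁/(1-r) = 87/(1 - 3/5)
= 87/(2/5)
= 435/2

S∞ = 435/2


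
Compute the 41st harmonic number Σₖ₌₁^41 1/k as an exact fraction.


H_41 = 1/1 + 1/2 + 1/3 + ... + 1/41
= 85691034670497533/19914562703599200
≈ 4.3029

H_41 = 85691034670497533/19914562703599200 ≈ 4.3029


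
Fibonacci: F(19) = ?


Fibonacci sequence: 1, 1, 2, 3, 5, 8, 13, 21, 34, 55, 89, ...
F(19) = 4181

F(19) = 4181


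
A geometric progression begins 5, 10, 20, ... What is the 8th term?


aₙ = a₁·r^(n-1)
= 5×2^7
= 5×128
= 640

a_8 = 640


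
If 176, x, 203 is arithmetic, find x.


AM = (176 + 203)/2 = 379/2 = 189.5

AM = 189.5


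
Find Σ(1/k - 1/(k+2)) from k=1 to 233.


Telescoping with gap 2: two head and two tail terms survive.
= (1 + 1/2) - (1/234 + 1/235)
= 3/2 - 1/234 - 1/235 = 41008/27495

Sum = 41008/27495


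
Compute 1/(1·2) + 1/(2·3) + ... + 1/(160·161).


1/(k(k+1)) = 1/k - 1/(k+1) (partial fractions)
Telescoping: Σ = 1 - 1/161 = 160/161

Sum = 160/161


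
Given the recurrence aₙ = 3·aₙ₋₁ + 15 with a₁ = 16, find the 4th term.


Computing step by step:
a_1 = 16
a_2 = 63
a_3 = 204
a_4 = 627


a_4 = 627


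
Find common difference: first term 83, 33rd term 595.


d = (aₙ - a₁)/(n-1)
= (595 - 83)/(33-1)
= 512/32 = 16

d = 16


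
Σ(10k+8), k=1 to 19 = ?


Σ(10k+8) = 10·Σk + 8·n
= 10·190 + 8·19
= 1900 + 152 = 2052

Σ = 2052


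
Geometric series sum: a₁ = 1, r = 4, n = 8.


Sₙ = 1×(4^8 - 1)/(4 - 1)
= 1×(65536 - 1)/3
= 1×65535/3
= 21845

S_8 = 21845


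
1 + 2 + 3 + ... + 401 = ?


n(n+1)/2 = 401×402/2 = 161202/2 = 80601

Σk = 80601


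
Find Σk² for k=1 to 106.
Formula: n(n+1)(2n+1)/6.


n = 106
n(n+1)(2n+1)/6 = 106×107×213/6
= 2415846/6 = 402641

Σk² = 402641


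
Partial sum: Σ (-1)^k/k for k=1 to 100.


S = -1 + 1/2 - 1/3 + 1/4 - 1/5 + 1/6 - 1/7 + 1/8 ± ...
= -0.6882
(Full series converges to -ln(2) ≈ -0.6931)

S_100 = -0.6882


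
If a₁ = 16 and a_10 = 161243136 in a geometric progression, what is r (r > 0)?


r^(n-1) = aₙ/a₁
r^9 = 161243136/16 = 10077696
r = 10077696^(1/9)
= 6

r = 6


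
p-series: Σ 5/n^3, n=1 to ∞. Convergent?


p-series test: Σ c/n^p converges if p > 1, diverges if p ≤ 1 (constant c > 0 doesn't affect convergence).
p = 3
3 > 1 → CONVERGES

Converges (p = 3 > 1)


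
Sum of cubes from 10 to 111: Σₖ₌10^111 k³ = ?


Σₖ₌10^111 k³ = [111·112/2]² − [9·10/2]²
= 38638656 − 2025 = 38636631

Σk³ = 38636631


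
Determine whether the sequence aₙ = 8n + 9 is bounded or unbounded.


aₙ = 8n + 9 → as n→∞, aₙ→∞
No finite upper bound exists
The sequence is UNBOUNDED

Unbounded (aₙ → ∞ as n → ∞)


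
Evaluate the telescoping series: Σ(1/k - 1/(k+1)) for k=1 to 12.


Telescoping: adjacent terms cancel.
= 1/1 - 1/13
= 1 - 1/13 = 12/13

Sum = 12/13


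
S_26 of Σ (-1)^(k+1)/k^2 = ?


S = 1 - 1/4 + 1/9 - 1/16 + 1/25 - 1/36 + 1/49 - 1/64 ± ...
= 0.8218
(Full series converges to +π²/12 ≈ +0.8225)

S_26 = 0.8218


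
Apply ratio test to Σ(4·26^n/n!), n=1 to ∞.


aₙ = 4·26^n/n!
a_{n+1}/aₙ = 26^(n+1)/(n+1)! × n!/26^n  (constant 4 cancels)
= 26/(n+1)
L = lim(n→∞) 26/(n+1) = 0
L < 1 → series CONVERGES

Converges (ratio test: L = 0 < 1)


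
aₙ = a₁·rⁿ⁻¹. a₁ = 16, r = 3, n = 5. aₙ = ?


aₙ = a₁·r^(n-1)
= 16×3^4
= 16×81
= 1296

a_5 = 1296


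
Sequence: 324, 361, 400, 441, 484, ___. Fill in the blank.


Pattern: perfect squares: n²
Terms: 324, 361, 400, 441, 484
Next term = 529

Next term = 529


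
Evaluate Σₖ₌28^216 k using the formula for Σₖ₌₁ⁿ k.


Σₖ₌28^216 k = Σₖ₌₁^216 k − Σₖ₌₁^27 k
= 216·217/2 − 27·28/2
= 23436 − 378 = 23058

Σk = 23058


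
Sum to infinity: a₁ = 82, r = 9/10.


S∞ = a₁/(1-r) = 82/(1 - 9/10)
= 82/(1/10)
= 820

S∞ = 820


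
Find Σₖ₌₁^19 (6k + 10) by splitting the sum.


Σ(6k+10) = 6·Σk + 10·n
= 6·190 + 10·19
= 1140 + 190 = 1330

Σ = 1330


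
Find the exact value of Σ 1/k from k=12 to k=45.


Σₖ₌12^45 1/k = 1/12 + 1/13 + 1/14 + ... + 1/45
= 12952600348955916409/9419588158802421600
≈ 1.3751

Sum = 12952600348955916409/9419588158802421600 ≈ 1.3751


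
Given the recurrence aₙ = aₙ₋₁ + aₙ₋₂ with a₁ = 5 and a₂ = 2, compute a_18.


Computing iteratively: 5, 2, 7, 9, 16, 25, 41, 66, 107, 173, 280, 453, ...
a_18 = 8129

a_18 = 8129


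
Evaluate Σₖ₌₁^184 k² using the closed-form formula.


n = 184
n(n+1)(2n+1)/6 = 184×185×369/6
= 12560760/6 = 2093460

Σk² = 2093460


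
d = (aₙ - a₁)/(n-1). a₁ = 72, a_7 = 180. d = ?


d = (aₙ - a₁)/(n-1)
= (180 - 72)/(7-1)
= 108/6 = 18

d = 18


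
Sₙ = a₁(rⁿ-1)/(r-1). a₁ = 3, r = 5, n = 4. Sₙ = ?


Sₙ = 3×(5^4 - 1)/(5 - 1)
= 3×(625 - 1)/4
= 3×624/4
= 468

S_4 = 468


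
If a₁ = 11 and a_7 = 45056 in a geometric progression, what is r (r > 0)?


r^(n-1) = aₙ/a₁
r^6 = 45056/11 = 4096
r = 4096^(1/6)
= ±4; taking r > 0 gives r = 4

r = 4


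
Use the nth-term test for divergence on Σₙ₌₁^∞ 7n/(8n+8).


lim(n→∞) 7n/(8n+8) = 7/8 = 7/8  (divide numerator and denominator by n)
lim aₙ = 7/8 ≠ 0 → series DIVERGES

Diverges (lim aₙ = 7/8 ≠ 0)


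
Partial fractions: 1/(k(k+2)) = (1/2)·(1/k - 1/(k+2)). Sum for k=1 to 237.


1/(k(k+2)) = (1/2)·(1/k - 1/(k+2)) (partial fractions)
Telescoping: Σ = (1/2)·(1 + 1/2 - 1/238 - 1/239) = 42423/56882

Sum = 42423/56882


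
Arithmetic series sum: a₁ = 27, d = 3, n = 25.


aₙ = 27 + (25-1)×3 = 99
Sₙ = n(a₁+aₙ)/2 = 25×(27+99)/2
= 25×126/2 = 1575

S_25 = 1575


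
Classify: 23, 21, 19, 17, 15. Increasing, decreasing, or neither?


Differences: -2, -2, -2, -2
All differences < 0 → strictly DECREASING

Monotonically decreasing


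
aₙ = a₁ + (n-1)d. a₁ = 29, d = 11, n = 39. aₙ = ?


aₙ = a₁ + (n-1)d
= 29 + (39-1)×11
= 29 + 418
= 447

a_39 = 447


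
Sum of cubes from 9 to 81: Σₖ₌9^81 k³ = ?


Σₖ₌9^81 k³ = [81·82/2]² − [8·9/2]²
= 11029041 − 1296 = 11027745

Σk³ = 11027745


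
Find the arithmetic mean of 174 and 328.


AM = (174 + 328)/2 = 502/2 = 251

AM = 251


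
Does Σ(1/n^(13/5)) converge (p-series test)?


p-series test: Σ c/n^p converges if p > 1, diverges if p ≤ 1 (constant c > 0 doesn't affect convergence).
p = 13/5
13/5 > 1 → CONVERGES

Converges (p = 13/5 > 1)


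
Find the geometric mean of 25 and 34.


GM = √(25×34) = √850 = 29.1548

GM = 29.1548


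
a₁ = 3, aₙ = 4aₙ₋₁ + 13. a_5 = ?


Computing step by step:
a_1 = 3
a_2 = 25
a_3 = 113
a_4 = 465
a_5 = 1873


a_5 = 1873


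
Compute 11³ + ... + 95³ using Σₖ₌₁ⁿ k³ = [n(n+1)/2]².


Σₖ₌11^95 k³ = [95·96/2]² − [10·11/2]²
= 20793600 − 3025 = 20790575

Σk³ = 20790575


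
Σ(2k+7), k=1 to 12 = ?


Σ(2k+7) = 2·Σk + 7·n
= 2·78 + 7·12
= 156 + 84 = 240

Σ = 240


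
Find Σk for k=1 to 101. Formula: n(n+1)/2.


n(n+1)/2 = 101×102/2 = 10302/2 = 5151

Σk = 5151


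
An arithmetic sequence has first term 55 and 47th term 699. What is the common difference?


d = (aₙ - a₁)/(n-1)
= (699 - 55)/(47-1)
= 644/46 = 14

d = 14


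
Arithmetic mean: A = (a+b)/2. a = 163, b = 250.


AM = (163 + 250)/2 = 413/2 = 206.5

AM = 206.5


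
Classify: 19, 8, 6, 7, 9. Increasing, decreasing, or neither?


Differences: -11, -2, 1, 2
Difference at position 3 is +1 (> 0) but position 1 is -11 (< 0) — sequence both rises and falls
→ NOT monotonic

Not monotonic


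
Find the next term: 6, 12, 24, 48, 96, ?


Pattern: geometric (r=2)
Terms: 6, 12, 24, 48, 96
Next term = 192

Next term = 192


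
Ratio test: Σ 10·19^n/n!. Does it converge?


aₙ = 10·19^n/n!
a_{n+1}/aₙ = 19^(n+1)/(n+1)! × n!/19^n  (constant 10 cancels)
= 19/(n+1)
L = lim(n→∞) 19/(n+1) = 0
L < 1 → series CONVERGES

Converges (ratio test: L = 0 < 1)


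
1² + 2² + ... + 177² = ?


n = 177
n(n+1)(2n+1)/6 = 177×178×355/6
= 11184630/6 = 1864105

Σk² = 1864105


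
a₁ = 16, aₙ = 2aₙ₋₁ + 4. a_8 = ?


Computing step by step:
a_1 = 16
a_2 = 36
a_3 = 76
a_4 = 156
a_5 = 316
a_6 = 636
a_7 = 1276
a_8 = 2556


a_8 = 2556


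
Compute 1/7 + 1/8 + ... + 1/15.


Σₖ₌7^15 1/k = 1/7 + 1/8 + 1/9 + 1/10 + 1/11 + 1/12 + 1/13 + 1/14 + 1/15
= 62575/72072
≈ 0.8682

Sum = 62575/72072 ≈ 0.8682


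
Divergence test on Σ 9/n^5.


lim(n→∞) 9/n^5 = 0
lim aₙ = 0 → nth-term test is INCONCLUSIVE
(Need other tests; this is actually a convergent p-series with p=5 > 1)

Inconclusive (lim aₙ = 0; need another test)


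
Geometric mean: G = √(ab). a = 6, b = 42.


GM = √(6×42) = √252 = 15.8745

GM = 15.8745


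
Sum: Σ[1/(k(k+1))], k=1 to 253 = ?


1/(k(k+1)) = 1/k - 1/(k+1) (partial fractions)
Telescoping: Σ = 1 - 1/254 = 253/254

Sum = 253/254


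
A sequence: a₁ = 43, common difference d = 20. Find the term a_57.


aₙ = a₁ + (n-1)d
= 43 + (57-1)×20
= 43 + 1120
= 1163

a_57 = 1163


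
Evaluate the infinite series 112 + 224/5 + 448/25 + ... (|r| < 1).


S∞ = a₁/(1-r) = 112/(1 - 2/5)
= 112/(3/5)
= 560/3

S∞ = 560/3


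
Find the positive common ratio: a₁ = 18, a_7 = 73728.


r^(n-1) = aₙ/a₁
r^6 = 73728/18 = 4096
r = 4096^(1/6)
= ±4; taking r > 0 gives r = 4

r = 4


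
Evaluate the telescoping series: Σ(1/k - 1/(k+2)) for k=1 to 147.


Telescoping with gap 2: two head and two tail terms survive.
= (1 + 1/2) - (1/148 + 1/149)
= 3/2 - 1/148 - 1/149 = 32781/22052

Sum = 32781/22052


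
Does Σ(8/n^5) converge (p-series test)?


p-series test: Σ c/n^p converges if p > 1, diverges if p ≤ 1 (constant c > 0 doesn't affect convergence).
p = 5
5 > 1 → CONVERGES

Converges (p = 5 > 1)


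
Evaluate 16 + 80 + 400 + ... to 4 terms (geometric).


Sₙ = 16×(5^4 - 1)/(5 - 1)
= 16×(625 - 1)/4
= 16×624/4
= 2496

S_4 = 2496


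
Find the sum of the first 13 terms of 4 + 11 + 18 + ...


aₙ = 4 + (13-1)×7 = 88
Sₙ = n(a₁+aₙ)/2 = 13×(4+88)/2
= 13×92/2 = 598

S_13 = 598


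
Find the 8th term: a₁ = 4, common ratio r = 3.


aₙ = a₁·r^(n-1)
= 4×3^7
= 4×2187
= 8748

a_8 = 8748


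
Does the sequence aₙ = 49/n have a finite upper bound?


a₁ = 49, a₂ = 49/2, a₃ = 49/3, ...
0 < aₙ ≤ 49 for all n ≥ 1
Lower bound: 0, Upper bound: 49
The sequence IS bounded

Bounded (0 < aₙ ≤ 49)


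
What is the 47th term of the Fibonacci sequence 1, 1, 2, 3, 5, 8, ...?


Fibonacci sequence: 1, 1, 2, 3, 5, 8, 13, 21, 34, 55, 89, ...
F(47) = 2971215073

F(47) = 2971215073


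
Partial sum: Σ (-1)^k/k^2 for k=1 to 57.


S = -1 + 1/4 - 1/9 + 1/16 - 1/25 + 1/36 - 1/49 + 1/64 ± ...
= -0.8226
(Full series converges to -π²/12 ≈ -0.8225)

S_57 = -0.8226


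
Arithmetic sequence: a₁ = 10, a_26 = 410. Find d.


d = (aₙ - a₁)/(n-1)
= (410 - 10)/(26-1)
= 400/25 = 16

d = 16


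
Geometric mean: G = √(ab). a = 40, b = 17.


GM = √(40×17) = √680 = 26.0768

GM = 26.0768


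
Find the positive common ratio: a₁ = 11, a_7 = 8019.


r^(n-1) = aₙ/a₁
r^6 = 8019/11 = 729
r = 729^(1/6)
= ±3; taking r > 0 gives r = 3

r = 3


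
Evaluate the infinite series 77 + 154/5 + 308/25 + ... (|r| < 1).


S∞ = a₁/(1-r) = 77/(1 - 2/5)
= 77/(3/5)
= 385/3

S∞ = 385/3


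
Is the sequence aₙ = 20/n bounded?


a₁ = 20, a₂ = 20/2, a₃ = 20/3, ...
0 < aₙ ≤ 20 for all n ≥ 1
Lower bound: 0, Upper bound: 20
The sequence IS bounded

Bounded (0 < aₙ ≤ 20)


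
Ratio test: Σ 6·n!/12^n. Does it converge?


aₙ = 6·n!/12^n
a_{n+1}/aₙ = (n+1)!/12^(n+1) × 12^n/n!  (constant 6 cancels)
= (n+1)/12
L = lim(n→∞) (n+1)/12 = ∞
L > 1 → series DIVERGES

Diverges (ratio test: L = ∞ > 1)


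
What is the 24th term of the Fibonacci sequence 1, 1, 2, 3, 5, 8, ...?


Fibonacci sequence: 1, 1, 2, 3, 5, 8, 13, 21, 34, 55, 89, ...
F(24) = 46368

F(24) = 46368


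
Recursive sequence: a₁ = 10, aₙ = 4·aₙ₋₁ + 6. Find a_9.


Computing step by step:
a_1 = 10
a_2 = 46
a_3 = 190
a_4 = 766
a_5 = 3070
a_6 = 12286
a_7 = 49150
a_8 = 196606
a_9 = 786430


a_9 = 786430


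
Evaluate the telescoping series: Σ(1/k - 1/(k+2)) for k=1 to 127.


Telescoping with gap 2: two head and two tail terms survive.
= (1 + 1/2) - (1/128 + 1/129)
= 3/2 - 1/128 - 1/129 = 24511/16512

Sum = 24511/16512


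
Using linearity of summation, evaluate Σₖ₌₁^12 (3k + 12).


Σ(3k+12) = 3·Σk + 12·n
= 3·78 + 12·12
= 234 + 144 = 378

Σ = 378


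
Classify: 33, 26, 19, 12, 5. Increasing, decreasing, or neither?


Differences: -7, -7, -7, -7
All differences < 0 → strictly DECREASING

Monotonically decreasing


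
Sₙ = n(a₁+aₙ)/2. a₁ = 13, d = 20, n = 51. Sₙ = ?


aₙ = 13 + (51-1)×20 = 1013
Sₙ = n(a₁+aₙ)/2 = 51×(13+1013)/2
= 51×1026/2 = 26163

S_51 = 26163


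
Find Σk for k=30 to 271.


Σₖ₌30^271 k = Σₖ₌₁^271 k − Σₖ₌₁^29 k
= 271·272/2 − 29·30/2
= 36856 − 435 = 36421

Σk = 36421


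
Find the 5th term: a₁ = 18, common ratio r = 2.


aₙ = a₁·r^(n-1)
= 18×2^4
= 18×16
= 288

a_5 = 288


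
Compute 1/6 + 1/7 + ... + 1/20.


Σₖ₌6^20 1/k = 1/6 + 1/7 + 1/8 + ... + 1/20
= 101994671/77597520
≈ 1.3144

Sum = 101994671/77597520 ≈ 1.3144


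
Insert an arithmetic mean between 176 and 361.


AM = (176 + 361)/2 = 537/2 = 268.5

AM = 268.5


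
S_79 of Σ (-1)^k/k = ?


S = -1 + 1/2 - 1/3 + 1/4 - 1/5 + 1/6 - 1/7 + 1/8 ± ...
= -0.6994
(Full series converges to -ln(2) ≈ -0.6931)

S_79 = -0.6994


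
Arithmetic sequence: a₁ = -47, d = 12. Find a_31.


aₙ = a₁ + (n-1)d
= -47 + (31-1)×12
= -47 + 360
= 313

a_31 = 313


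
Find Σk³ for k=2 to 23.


Σₖ₌2^23 k³ = [23·24/2]² − [1·2/2]²
= 76176 − 1 = 76175

Σk³ = 76175


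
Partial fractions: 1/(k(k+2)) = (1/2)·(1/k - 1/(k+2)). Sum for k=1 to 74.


1/(k(k+2)) = (1/2)·(1/k - 1/(k+2)) (partial fractions)
Telescoping: Σ = (1/2)·(1 + 1/2 - 1/75 - 1/76) = 8399/11400

Sum = 8399/11400


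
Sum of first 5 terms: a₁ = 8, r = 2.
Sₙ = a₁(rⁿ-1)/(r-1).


Sₙ = 8×(2^5 - 1)/(2 - 1)
= 8×(32 - 1)/1
= 8×31/1
= 248

S_5 = 248


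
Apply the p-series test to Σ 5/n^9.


p-series test: Σ c/n^p converges if p > 1, diverges if p ≤ 1 (constant c > 0 doesn't affect convergence).
p = 9
9 > 1 → CONVERGES

Converges (p = 9 > 1)


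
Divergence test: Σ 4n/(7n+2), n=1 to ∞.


lim(n→∞) 4n/(7n+2) = 4/7 = 4/7  (divide numerator and denominator by n)
lim aₙ = 4/7 ≠ 0 → series DIVERGES

Diverges (lim aₙ = 4/7 ≠ 0)


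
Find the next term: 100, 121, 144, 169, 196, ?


Pattern: perfect squares: n²
Terms: 100, 121, 144, 169, 196
Next term = 225

Next term = 225


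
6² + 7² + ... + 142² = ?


Σₖ₌6^142 k² = Σₖ₌₁^142 k² − Σₖ₌₁^5 k²
= 142·143·285/6 − 5·6·11/6
= 964535 − 55 = 964480

Σk² = 964480


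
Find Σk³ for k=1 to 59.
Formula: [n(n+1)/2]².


n(n+1)/2 = 59×60/2 = 1770
Σk³ = 1770² = 3132900

Σk³ = 3132900


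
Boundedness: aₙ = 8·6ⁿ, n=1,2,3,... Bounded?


aₙ = 8·6ⁿ → as n→∞, aₙ→∞ (since base 6 > 1)
No finite upper bound exists
The sequence is UNBOUNDED

Unbounded (aₙ → ∞ as n → ∞)


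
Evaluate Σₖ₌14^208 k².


Σₖ₌14^208 k² = Σₖ₌₁^208 k² − Σₖ₌₁^13 k²
= 208·209·417/6 − 13·14·27/6
= 3021304 − 819 = 3020485

Σk² = 3020485


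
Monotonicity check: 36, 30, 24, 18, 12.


Differences: -6, -6, -6, -6
All differences < 0 → strictly DECREASING

Monotonically decreasing


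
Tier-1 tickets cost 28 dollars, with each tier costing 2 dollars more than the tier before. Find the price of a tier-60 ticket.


aₙ = a₁ + (n-1)d
= 28 + (60-1)×2
= 28 + 118
= 146

a_60 = 146


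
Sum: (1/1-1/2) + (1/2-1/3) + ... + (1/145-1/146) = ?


Telescoping: adjacent terms cancel.
= 1/1 - 1/146
= 1 - 1/146 = 145/146

Sum = 145/146


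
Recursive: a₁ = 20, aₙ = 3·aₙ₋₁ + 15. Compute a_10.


Computing step by step:
a_1 = 20
a_2 = 75
a_3 = 240
a_4 = 735
a_5 = 2220
a_6 = 6675
a_7 = 20040
a_8 = 60135
a_9 = 180420
a_10 = 541275


a_10 = 541275


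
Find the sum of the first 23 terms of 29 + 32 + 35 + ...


aₙ = 29 + (23-1)×3 = 95
Sₙ = n(a₁+aₙ)/2 = 23×(29+95)/2
= 23×124/2 = 1426

S_23 = 1426


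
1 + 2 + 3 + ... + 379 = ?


n(n+1)/2 = 379×380/2 = 144020/2 = 72010

Σk = 72010


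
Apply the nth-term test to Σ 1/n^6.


lim(n→∞) 1/n^6 = 0
lim aₙ = 0 → nth-term test is INCONCLUSIVE
(Need other tests; this is actually a convergent p-series with p=6 > 1)

Inconclusive (lim aₙ = 0; need another test)


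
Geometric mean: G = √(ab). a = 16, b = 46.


GM = √(16×46) = √736 = 27.1293

GM = 27.1293


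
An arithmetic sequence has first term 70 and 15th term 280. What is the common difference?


d = (aₙ - a₁)/(n-1)
= (280 - 70)/(15-1)
= 210/14 = 15

d = 15


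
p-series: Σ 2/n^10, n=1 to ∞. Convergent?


p-series test: Σ c/n^p converges if p > 1, diverges if p ≤ 1 (constant c > 0 doesn't affect convergence).
p = 10
10 > 1 → CONVERGES

Converges (p = 10 > 1)


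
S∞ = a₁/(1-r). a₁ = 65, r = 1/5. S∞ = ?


S∞ = a₁/(1-r) = 65/(1 - 1/5)
= 65/(4/5)
= 325/4

S∞ = 325/4


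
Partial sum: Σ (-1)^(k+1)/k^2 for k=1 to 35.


S = 1 - 1/4 + 1/9 - 1/16 + 1/25 - 1/36 + 1/49 - 1/64 ± ...
= 0.8229
(Full series converges to +π²/12 ≈ +0.8225)

S_35 = 0.8229


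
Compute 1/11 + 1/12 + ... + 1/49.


Σₖ₌11^49 1/k = 1/11 + 1/12 + 1/13 + ... + 1/49
= 4804253716567824832211/3099044504245996706400
≈ 1.5502

Sum = 4804253716567824832211/3099044504245996706400 ≈ 1.5502


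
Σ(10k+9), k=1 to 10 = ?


Σ(10k+9) = 10·Σk + 9·n
= 10·55 + 9·10
= 550 + 90 = 640

Σ = 640


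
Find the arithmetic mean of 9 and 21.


AM = (9 + 21)/2 = 30/2 = 15

AM = 15


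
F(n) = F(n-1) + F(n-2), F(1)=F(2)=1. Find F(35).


Fibonacci sequence: 1, 1, 2, 3, 5, 8, 13, 21, 34, 55, 89, ...
F(35) = 9227465

F(35) = 9227465


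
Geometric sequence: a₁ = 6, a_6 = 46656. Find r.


r^(n-1) = aₙ/a₁
r^5 = 46656/6 = 7776
r = 7776^(1/5)
= 6

r = 6


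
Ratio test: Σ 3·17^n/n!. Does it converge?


aₙ = 3·17^n/n!
a_{n+1}/aₙ = 17^(n+1)/(n+1)! × n!/17^n  (constant 3 cancels)
= 17/(n+1)
L = lim(n→∞) 17/(n+1) = 0
L < 1 → series CONVERGES

Converges (ratio test: L = 0 < 1)


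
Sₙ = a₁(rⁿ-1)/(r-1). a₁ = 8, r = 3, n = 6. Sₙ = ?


Sₙ = 8×(3^6 - 1)/(3 - 1)
= 8×(729 - 1)/2
= 8×728/2
= 2912

S_6 = 2912


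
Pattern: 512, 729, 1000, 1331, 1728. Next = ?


Pattern: perfect cubes: n³
Terms: 512, 729, 1000, 1331, 1728
Next term = 2197

Next term = 2197


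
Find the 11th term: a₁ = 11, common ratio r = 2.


aₙ = a₁·r^(n-1)
= 11×2^10
= 11×1024
= 11264

a_11 = 11264


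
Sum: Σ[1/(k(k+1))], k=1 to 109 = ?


1/(k(k+1)) = 1/k - 1/(k+1) (partial fractions)
Telescoping: Σ = 1 - 1/110 = 109/110

Sum = 109/110


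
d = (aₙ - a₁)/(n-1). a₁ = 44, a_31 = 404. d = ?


d = (aₙ - a₁)/(n-1)
= (404 - 44)/(31-1)
= 360/30 = 12

d = 12


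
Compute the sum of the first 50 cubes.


n(n+1)/2 = 50×51/2 = 1275
Σk³ = 1275² = 1625625

Σk³ = 1625625


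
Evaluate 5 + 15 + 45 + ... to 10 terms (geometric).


Sₙ = 5×(3^10 - 1)/(3 - 1)
= 5×(59049 - 1)/2
= 5×59048/2
= 147620

S_10 = 147620


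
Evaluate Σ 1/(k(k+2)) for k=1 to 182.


1/(k(k+2)) = (1/2)·(1/k - 1/(k+2)) (partial fractions)
Telescoping: Σ = (1/2)·(1 + 1/2 - 1/183 - 1/184) = 50141/67344

Sum = 50141/67344


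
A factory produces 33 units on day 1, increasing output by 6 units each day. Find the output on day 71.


aₙ = a₁ + (n-1)d
= 33 + (71-1)×6
= 33 + 420
= 453

a_71 = 453


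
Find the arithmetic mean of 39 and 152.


AM = (39 + 152)/2 = 191/2 = 95.5

AM = 95.5


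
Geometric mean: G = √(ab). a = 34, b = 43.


GM = √(34×43) = √1462 = 38.2361

GM = 38.2361


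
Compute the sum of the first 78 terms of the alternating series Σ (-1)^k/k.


S = -1 + 1/2 - 1/3 + 1/4 - 1/5 + 1/6 - 1/7 + 1/8 ± ...
= -0.6868
(Full series converges to -ln(2) ≈ -0.6931)

S_78 = -0.6868


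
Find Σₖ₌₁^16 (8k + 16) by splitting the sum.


Σ(8k+16) = 8·Σk + 16·n
= 8·136 + 16·16
= 1088 + 256 = 1344

Σ = 1344


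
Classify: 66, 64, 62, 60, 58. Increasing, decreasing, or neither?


Differences: -2, -2, -2, -2
All differences < 0 → strictly DECREASING

Monotonically decreasing


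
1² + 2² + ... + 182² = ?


n = 182
n(n+1)(2n+1)/6 = 182×183×365/6
= 12156690/6 = 2026115

Σk² = 2026115


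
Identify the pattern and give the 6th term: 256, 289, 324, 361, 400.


Pattern: perfect squares: n²
Terms: 256, 289, 324, 361, 400
Next term = 441

Next term = 441


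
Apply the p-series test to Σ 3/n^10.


p-series test: Σ c/n^p converges if p > 1, diverges if p ≤ 1 (constant c > 0 doesn't affect convergence).
p = 10
10 > 1 → CONVERGES

Converges (p = 10 > 1)


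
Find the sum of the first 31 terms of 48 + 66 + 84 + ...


aₙ = 48 + (31-1)×18 = 588
Sₙ = n(a₁+aₙ)/2 = 31×(48+588)/2
= 31×636/2 = 9858

S_31 = 9858


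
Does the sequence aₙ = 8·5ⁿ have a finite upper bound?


aₙ = 8·5ⁿ → as n→∞, aₙ→∞ (since base 5 > 1)
No finite upper bound exists
The sequence is UNBOUNDED

Unbounded (aₙ → ∞ as n → ∞)


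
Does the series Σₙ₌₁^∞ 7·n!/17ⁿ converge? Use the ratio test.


aₙ = 7·n!/17^n
a_{n+1}/aₙ = (n+1)!/17^(n+1) × 17^n/n!  (constant 7 cancels)
= (n+1)/17
L = lim(n→∞) (n+1)/17 = ∞
L > 1 → series DIVERGES

Diverges (ratio test: L = ∞ > 1)


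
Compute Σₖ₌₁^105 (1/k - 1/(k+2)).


Telescoping with gap 2: two head and two tail terms survive.
= (1 + 1/2) - (1/106 + 1/107)
= 3/2 - 1/106 - 1/107 = 8400/5671

Sum = 8400/5671


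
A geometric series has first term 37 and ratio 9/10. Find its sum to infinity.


S∞ = a₁/(1-r) = 37/(1 - 9/10)
= 37/(1/10)
= 370

S∞ = 370


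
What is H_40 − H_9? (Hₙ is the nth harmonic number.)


Σₖ₌10^40 1/k = 1/10 + 1/11 + 1/12 + ... + 1/40
= 100584139194439/69388720221600
≈ 1.4496

Sum = 100584139194439/69388720221600 ≈ 1.4496


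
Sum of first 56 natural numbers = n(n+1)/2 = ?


n(n+1)/2 = 56×57/2 = 3192/2 = 1596

Σk = 1596


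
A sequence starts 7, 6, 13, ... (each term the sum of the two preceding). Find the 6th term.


Computing iteratively: 7, 6, 13, 19, 32, 51
a_6 = 51

a_6 = 51


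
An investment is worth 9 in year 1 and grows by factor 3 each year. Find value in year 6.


aₙ = a₁·r^(n-1)
= 9×3^5
= 9×243
= 2187

a_6 = 2187


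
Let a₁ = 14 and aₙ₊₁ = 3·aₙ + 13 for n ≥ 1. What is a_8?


Computing step by step:
a_1 = 14
a_2 = 55
a_3 = 178
a_4 = 547
a_5 = 1654
a_6 = 4975
a_7 = 14938
a_8 = 44827


a_8 = 44827


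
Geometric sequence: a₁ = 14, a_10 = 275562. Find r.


r^(n-1) = aₙ/a₁
r^9 = 275562/14 = 19683
r = 19683^(1/9)
= 3

r = 3


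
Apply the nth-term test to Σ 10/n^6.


lim(n→∞) 10/n^6 = 0
lim aₙ = 0 → nth-term test is INCONCLUSIVE
(Need other tests; this is actually a convergent p-series with p=6 > 1)

Inconclusive (lim aₙ = 0; need another test)


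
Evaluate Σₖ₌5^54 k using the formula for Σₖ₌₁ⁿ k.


Σₖ₌5^54 k = Σₖ₌₁^54 k − Σₖ₌₁^4 k
= 54·55/2 − 4·5/2
= 1485 − 10 = 1475

Σk = 1475


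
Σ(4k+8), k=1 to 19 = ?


Σ(4k+8) = 4·Σk + 8·n
= 4·190 + 8·19
= 760 + 152 = 912

Σ = 912


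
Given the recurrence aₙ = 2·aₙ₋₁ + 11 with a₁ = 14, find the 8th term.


Computing step by step:
a_1 = 14
a_2 = 39
a_3 = 89
a_4 = 189
a_5 = 389
a_6 = 789
a_7 = 1589
a_8 = 3189


a_8 = 3189


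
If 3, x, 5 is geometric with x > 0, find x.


GM = √(3×5) = √15 = 3.873

GM = 3.873


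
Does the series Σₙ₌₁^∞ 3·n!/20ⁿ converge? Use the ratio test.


aₙ = 3·n!/20^n
a_{n+1}/aₙ = (n+1)!/20^(n+1) × 20^n/n!  (constant 3 cancels)
= (n+1)/20
L = lim(n→∞) (n+1)/20 = ∞
L > 1 → series DIVERGES

Diverges (ratio test: L = ∞ > 1)


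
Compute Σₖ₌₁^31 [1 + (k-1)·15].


aₙ = 1 + (31-1)×15 = 451
Sₙ = n(a₁+aₙ)/2 = 31×(1+451)/2
= 31×452/2 = 7006

S_31 = 7006


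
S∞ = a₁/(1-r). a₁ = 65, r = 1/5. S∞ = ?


S∞ = a₁/(1-r) = 65/(1 - 1/5)
= 65/(4/5)
= 325/4

S∞ = 325/4


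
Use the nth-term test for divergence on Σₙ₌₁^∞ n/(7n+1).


lim(n→∞) n/(7n+1) = 1/7 = 1/7  (divide numerator and denominator by n)
lim aₙ = 1/7 ≠ 0 → series DIVERGES

Diverges (lim aₙ = 1/7 ≠ 0)


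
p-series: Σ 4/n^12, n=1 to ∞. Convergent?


p-series test: Σ c/n^p converges if p > 1, diverges if p ≤ 1 (constant c > 0 doesn't affect convergence).
p = 12
12 > 1 → CONVERGES

Converges (p = 12 > 1)


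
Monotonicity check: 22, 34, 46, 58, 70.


Differences: 12, 12, 12, 12
All differences > 0 → strictly INCREASING

Monotonically increasing


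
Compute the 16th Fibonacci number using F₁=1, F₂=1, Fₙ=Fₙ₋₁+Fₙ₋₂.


Fibonacci sequence: 1, 1, 2, 3, 5, 8, 13, 21, 34, 55, 89, ...
F(16) = 987

F(16) = 987


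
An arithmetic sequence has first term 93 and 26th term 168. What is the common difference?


d = (aₙ - a₁)/(n-1)
= (168 - 93)/(26-1)
= 75/25 = 3

d = 3


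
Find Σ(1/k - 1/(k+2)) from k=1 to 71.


Telescoping with gap 2: two head and two tail terms survive.
= (1 + 1/2) - (1/72 + 1/73)
= 3/2 - 1/72 - 1/73 = 7739/5256

Sum = 7739/5256


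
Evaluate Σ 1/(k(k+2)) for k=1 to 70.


1/(k(k+2)) = (1/2)·(1/k - 1/(k+2)) (partial fractions)
Telescoping: Σ = (1/2)·(1 + 1/2 - 1/71 - 1/72) = 7525/10224

Sum = 7525/10224


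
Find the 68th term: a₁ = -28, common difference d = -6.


aₙ = a₁ + (n-1)d
= -28 + (68-1)×-6
= -28 - 402
= -430

a_68 = -430


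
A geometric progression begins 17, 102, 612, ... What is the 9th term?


aₙ = a₁·r^(n-1)
= 17×6^8
= 17×1679616
= 28553472

a_9 = 28553472


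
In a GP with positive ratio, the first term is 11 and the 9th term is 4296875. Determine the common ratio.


r^(n-1) = aₙ/a₁
r^8 = 4296875/11 = 390625
r = 390625^(1/8)
= ±5; taking r > 0 gives r = 5

r = 5
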